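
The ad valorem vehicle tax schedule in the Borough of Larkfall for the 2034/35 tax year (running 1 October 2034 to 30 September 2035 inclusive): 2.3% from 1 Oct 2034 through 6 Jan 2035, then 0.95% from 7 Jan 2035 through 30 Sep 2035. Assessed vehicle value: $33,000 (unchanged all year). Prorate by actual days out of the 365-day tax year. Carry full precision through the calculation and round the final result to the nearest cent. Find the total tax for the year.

$433.11

1 Oct 2034 – 6 Jan 2035: 98 days at 2.3% → $33,000 × 2.3% × 98/365 = $203.7863
7 Jan – 30 Sep 2035: 267 days at 0.95% → $33,000 × 0.95% × 267/365 = $229.3274
Total = $433.1137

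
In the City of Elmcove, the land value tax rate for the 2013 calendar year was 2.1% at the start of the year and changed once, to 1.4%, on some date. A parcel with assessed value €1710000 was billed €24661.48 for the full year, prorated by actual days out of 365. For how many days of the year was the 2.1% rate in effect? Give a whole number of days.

22 days

Let d = days at the first rate; then 365 − d days at the second rate.
€1710000 × [2.1%·d + 1.4%·(365−d)] / 365 = €24661.48
Solving gives d = 22, so the new rate took effect on 23 January 2013.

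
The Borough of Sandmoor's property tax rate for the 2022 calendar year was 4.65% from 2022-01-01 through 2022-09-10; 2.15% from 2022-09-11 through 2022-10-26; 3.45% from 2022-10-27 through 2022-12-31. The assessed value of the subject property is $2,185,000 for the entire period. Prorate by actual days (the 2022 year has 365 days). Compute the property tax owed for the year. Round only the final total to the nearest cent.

2022-01-01 to 2022-09-10: 253 days at 4.65% → $2,185,000 × 4.65% × 253/365 = $70,425.8425
2022-09-11 to 2022-10-26: 46 days at 2.15% → $2,185,000 × 2.15% × 46/365 = $5,920.4521
2022-10-27 to 2022-12-31: 66 days at 3.45% → $2,185,000 × 3.45% × 66/365 = $13,630.8082
Total = $89,977.1027

$89,977.10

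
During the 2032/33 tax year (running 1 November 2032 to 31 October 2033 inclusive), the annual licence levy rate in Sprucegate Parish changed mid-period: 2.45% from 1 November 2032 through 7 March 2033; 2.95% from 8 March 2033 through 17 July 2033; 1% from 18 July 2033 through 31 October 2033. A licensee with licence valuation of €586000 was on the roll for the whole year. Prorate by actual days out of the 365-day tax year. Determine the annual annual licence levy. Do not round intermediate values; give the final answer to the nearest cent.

1 November 2032 – 7 March 2033: 127 days at 2.45% → €586000 × 2.45% × 127/365 = €4995.4493
8 March – 17 July 2033: 132 days at 2.95% → €586000 × 2.95% × 132/365 = €6251.7370
18 July – 31 October 2033: 106 days at 1% → €586000 × 1% × 106/365 = €1701.8082
Total = €12948.9945

€12948.99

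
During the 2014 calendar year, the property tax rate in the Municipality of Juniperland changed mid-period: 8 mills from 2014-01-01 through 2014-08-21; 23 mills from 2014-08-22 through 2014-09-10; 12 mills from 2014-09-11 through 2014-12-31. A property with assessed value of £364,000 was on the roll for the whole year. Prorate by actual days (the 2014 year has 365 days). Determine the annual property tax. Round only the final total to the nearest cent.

2014-01-01 to 2014-08-21: 233 days at 8 mills → £364,000 × 0.8% × 233/365 = £1,858.8932
2014-08-22 to 2014-09-10: 20 days at 23 mills → £364,000 × 2.3% × 20/365 = £458.7397
2014-09-11 to 2014-12-31: 112 days at 12 mills → £364,000 × 1.2% × 112/365 = £1,340.3178
Total = £3,657.9507

£3,657.95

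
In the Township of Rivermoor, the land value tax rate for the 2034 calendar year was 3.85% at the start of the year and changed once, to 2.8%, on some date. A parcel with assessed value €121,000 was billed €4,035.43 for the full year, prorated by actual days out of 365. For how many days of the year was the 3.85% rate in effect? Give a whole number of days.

186 days

Let d = days at the first rate; then 365 − d days at the second rate.
€121,000 × [3.85%·d + 2.8%·(365−d)] / 365 = €4,035.43
Solving gives d = 186, so the new rate took effect on 6 July 2034.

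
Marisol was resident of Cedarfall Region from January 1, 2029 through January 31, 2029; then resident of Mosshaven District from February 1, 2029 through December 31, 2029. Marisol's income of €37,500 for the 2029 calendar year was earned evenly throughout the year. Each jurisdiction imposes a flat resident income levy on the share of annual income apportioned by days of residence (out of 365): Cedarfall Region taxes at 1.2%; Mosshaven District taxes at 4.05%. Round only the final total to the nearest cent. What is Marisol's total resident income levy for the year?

Cedarfall Region, January 1 – January 31, 2029: 31 days → €37,500 × 1.2% × 31/365 = €38.2192
Mosshaven District, February 1 – December 31, 2029: 334 days → €37,500 × 4.05% × 334/365 = €1,389.7603
Total = €1,427.9795

€1,427.98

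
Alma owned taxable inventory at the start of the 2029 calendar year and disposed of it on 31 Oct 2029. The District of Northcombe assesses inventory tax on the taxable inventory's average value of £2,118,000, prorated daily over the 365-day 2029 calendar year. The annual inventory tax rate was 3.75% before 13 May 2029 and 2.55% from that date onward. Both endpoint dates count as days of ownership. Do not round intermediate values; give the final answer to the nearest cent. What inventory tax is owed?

£54,174.38

1 Jan – 12 May 2029: 132 days at 3.75% → £2,118,000 × 3.75% × 132/365 = £28,723.5616
13 May – 31 Oct 2029: 172 days at 2.55% → £2,118,000 × 2.55% × 172/365 = £25,450.8164
Total = £54,174.3781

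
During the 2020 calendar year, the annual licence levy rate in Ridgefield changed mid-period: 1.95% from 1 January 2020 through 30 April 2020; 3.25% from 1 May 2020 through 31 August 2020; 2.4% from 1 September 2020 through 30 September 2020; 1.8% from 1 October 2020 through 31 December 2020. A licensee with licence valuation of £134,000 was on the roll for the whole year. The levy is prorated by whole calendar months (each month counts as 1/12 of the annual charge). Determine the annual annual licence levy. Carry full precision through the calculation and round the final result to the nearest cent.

1 January – 30 April 2020: 4 months at 1.95% → £134,000 × 1.95% × 4/12 = £871.0000
1 May – 31 August 2020: 4 months at 3.25% → £134,000 × 3.25% × 4/12 = £1,451.6667
1 September – 30 September 2020: 1 month at 2.4% → £134,000 × 2.4% × 1/12 = £268.0000
1 October – 31 December 2020: 3 months at 1.8% → £134,000 × 1.8% × 3/12 = £603.0000
Total = £3,193.6667

£3,193.67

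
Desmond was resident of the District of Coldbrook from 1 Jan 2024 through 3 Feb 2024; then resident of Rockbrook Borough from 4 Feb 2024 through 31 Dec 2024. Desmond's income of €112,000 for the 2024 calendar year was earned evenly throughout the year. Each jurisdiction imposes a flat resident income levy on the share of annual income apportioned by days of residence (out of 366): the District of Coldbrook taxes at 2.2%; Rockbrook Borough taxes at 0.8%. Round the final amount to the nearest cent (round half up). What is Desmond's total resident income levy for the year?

The District of Coldbrook, 1 Jan – 3 Feb 2024: 34 days → €112,000 × 2.2% × 34/366 = €228.8962
Rockbrook Borough, 4 Feb – 31 Dec 2024: 332 days → €112,000 × 0.8% × 332/366 = €812.7650
Total = €1,041.6612

€1,041.66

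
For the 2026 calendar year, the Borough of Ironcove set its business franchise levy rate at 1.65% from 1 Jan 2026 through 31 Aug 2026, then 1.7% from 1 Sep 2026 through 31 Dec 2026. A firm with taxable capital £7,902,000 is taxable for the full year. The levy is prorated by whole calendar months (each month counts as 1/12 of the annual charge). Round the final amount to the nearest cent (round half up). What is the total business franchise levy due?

£131,700.00

1 Jan – 31 Aug 2026: 8 months at 1.65% → £7,902,000 × 1.65% × 8/12 = £86,922.0000
1 Sep – 31 Dec 2026: 4 months at 1.7% → £7,902,000 × 1.7% × 4/12 = £44,778.0000
Total = £131,700.0000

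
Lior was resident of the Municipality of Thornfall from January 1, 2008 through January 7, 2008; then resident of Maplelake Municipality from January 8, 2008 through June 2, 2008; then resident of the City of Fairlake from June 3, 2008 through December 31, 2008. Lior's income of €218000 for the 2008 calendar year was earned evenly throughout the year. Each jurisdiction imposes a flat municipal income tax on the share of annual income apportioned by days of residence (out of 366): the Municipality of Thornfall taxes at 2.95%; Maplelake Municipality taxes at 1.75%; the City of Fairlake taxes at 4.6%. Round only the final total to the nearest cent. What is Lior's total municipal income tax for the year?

The Municipality of Thornfall, January 1 – January 7, 2008: 7 days → €218000 × 2.95% × 7/366 = €122.9973
Maplelake Municipality, January 8 – June 2, 2008: 147 days → €218000 × 1.75% × 147/366 = €1532.2541
The City of Fairlake, June 3 – December 31, 2008: 212 days → €218000 × 4.6% × 212/366 = €5808.5683
Total = €7463.8197

€7463.82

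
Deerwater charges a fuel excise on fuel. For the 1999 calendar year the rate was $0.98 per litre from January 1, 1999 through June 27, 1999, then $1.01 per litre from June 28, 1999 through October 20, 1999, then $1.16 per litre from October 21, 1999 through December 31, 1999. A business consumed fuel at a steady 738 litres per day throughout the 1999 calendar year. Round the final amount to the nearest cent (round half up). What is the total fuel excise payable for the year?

$276,093.18

January 1 – June 27, 1999: 178 days × 738 litres/day = 131,364 litres at $0.98/litre → $128,736.72
June 28 – October 20, 1999: 115 days × 738 litres/day = 84,870 litres at $1.01/litre → $85,718.70
October 21 – December 31, 1999: 72 days × 738 litres/day = 53,136 litres at $1.16/litre → $61,637.76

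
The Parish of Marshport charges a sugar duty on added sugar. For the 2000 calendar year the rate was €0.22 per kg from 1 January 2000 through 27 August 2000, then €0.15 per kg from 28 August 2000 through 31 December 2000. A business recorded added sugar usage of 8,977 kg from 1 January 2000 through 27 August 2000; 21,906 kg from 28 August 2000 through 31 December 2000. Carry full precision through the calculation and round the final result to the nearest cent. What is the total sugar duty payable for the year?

€5,260.84

1 January – 27 August 2000: 8,977 kg at €0.22/kg → €1,974.94
28 August – 31 December 2000: 21,906 kg at €0.15/kg → €3,285.90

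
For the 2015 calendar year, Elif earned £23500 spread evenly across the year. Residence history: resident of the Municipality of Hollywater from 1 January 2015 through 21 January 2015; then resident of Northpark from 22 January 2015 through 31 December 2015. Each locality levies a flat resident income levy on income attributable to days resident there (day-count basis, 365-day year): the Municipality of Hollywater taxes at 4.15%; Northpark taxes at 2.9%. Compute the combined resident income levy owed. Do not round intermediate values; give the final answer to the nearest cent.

£698.40

The Municipality of Hollywater, 1 January – 21 January 2015: 21 days → £23500 × 4.15% × 21/365 = £56.1103
Northpark, 22 January – 31 December 2015: 344 days → £23500 × 2.9% × 344/365 = £642.2904
Total = £698.4007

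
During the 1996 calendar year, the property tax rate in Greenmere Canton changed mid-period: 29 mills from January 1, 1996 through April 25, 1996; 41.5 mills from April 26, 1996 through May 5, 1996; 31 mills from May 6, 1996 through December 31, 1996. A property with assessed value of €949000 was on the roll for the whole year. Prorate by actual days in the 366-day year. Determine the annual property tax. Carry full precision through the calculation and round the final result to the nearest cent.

€29089.70

January 1 – April 25, 1996: 116 days at 29 mills → €949000 × 2.9% × 116/366 = €8722.5027
April 26 – May 5, 1996: 10 days at 41.5 mills → €949000 × 4.15% × 10/366 = €1076.0519
May 6 – December 31, 1996: 240 days at 31 mills → €949000 × 3.1% × 240/366 = €19291.1475
Total = €29089.7022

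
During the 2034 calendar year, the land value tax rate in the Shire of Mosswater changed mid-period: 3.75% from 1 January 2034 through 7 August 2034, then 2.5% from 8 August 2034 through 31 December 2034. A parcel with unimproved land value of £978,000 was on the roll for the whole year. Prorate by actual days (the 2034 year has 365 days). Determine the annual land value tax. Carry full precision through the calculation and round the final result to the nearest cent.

1 January – 7 August 2034: 219 days at 3.75% → £978,000 × 3.75% × 219/365 = £22,005.0000
8 August – 31 December 2034: 146 days at 2.5% → £978,000 × 2.5% × 146/365 = £9,780.0000
Total = £31,785.0000

£31,785.00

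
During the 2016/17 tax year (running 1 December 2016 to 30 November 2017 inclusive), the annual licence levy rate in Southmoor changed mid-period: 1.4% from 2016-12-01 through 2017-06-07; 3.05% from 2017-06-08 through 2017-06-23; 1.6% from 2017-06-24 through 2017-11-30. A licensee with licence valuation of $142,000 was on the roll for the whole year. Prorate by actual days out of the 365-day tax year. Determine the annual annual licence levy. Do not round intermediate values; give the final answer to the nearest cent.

2016-12-01 to 2017-06-07: 189 days at 1.4% → $142,000 × 1.4% × 189/365 = $1,029.4027
2017-06-08 to 2017-06-23: 16 days at 3.05% → $142,000 × 3.05% × 16/365 = $189.8521
2017-06-24 to 2017-11-30: 160 days at 1.6% → $142,000 × 1.6% × 160/365 = $995.9452
Total = $2,215.2000

$2,215.20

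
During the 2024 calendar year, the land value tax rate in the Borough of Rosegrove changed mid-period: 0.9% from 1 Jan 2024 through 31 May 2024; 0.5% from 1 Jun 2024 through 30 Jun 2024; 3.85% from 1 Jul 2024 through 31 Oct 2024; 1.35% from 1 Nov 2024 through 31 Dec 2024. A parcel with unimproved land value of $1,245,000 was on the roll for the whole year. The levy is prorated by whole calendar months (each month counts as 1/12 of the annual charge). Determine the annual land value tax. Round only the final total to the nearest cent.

$23,966.25

1 Jan – 31 May 2024: 5 months at 0.9% → $1,245,000 × 0.9% × 5/12 = $4,668.7500
1 Jun – 30 Jun 2024: 1 month at 0.5% → $1,245,000 × 0.5% × 1/12 = $518.7500
1 Jul – 31 Oct 2024: 4 months at 3.85% → $1,245,000 × 3.85% × 4/12 = $15,977.5000
1 Nov – 31 Dec 2024: 2 months at 1.35% → $1,245,000 × 1.35% × 2/12 = $2,801.2500
Total = $23,966.2500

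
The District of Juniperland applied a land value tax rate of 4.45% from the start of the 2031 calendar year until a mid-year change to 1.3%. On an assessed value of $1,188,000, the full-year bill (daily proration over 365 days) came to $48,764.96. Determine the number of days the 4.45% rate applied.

325 days

Let d = days at the first rate; then 365 − d days at the second rate.
$1,188,000 × [4.45%·d + 1.3%·(365−d)] / 365 = $48,764.96
Solving gives d = 325, so the new rate took effect on 22 Nov 2031.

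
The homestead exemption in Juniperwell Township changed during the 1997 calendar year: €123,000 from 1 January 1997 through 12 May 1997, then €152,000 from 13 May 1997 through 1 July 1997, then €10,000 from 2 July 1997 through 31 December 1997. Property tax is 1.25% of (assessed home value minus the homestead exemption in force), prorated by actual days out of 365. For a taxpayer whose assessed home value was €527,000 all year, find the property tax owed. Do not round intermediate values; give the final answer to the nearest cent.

€5,708.53

1 January – 12 May 1997: 132 days, exemption €123,000 → (€527,000 − €123,000) × 1.25% × 132/365 = €1,826.3014
13 May – 1 July 1997: 50 days, exemption €152,000 → (€527,000 − €152,000) × 1.25% × 50/365 = €642.1233
2 July – 31 December 1997: 183 days, exemption €10,000 → (€527,000 − €10,000) × 1.25% × 183/365 = €3,240.1027
Total = €5,708.5274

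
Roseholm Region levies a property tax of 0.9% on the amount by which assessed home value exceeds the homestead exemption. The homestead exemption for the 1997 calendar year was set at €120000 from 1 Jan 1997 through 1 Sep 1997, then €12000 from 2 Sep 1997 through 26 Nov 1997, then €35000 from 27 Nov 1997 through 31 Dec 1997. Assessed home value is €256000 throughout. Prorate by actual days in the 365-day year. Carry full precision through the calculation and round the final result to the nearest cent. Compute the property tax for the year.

1 Jan – 1 Sep 1997: 244 days, exemption €120000 → (€256000 − €120000) × 0.9% × 244/365 = €818.2356
2 Sep – 26 Nov 1997: 86 days, exemption €12000 → (€256000 − €12000) × 0.9% × 86/365 = €517.4137
27 Nov – 31 Dec 1997: 35 days, exemption €35000 → (€256000 − €35000) × 0.9% × 35/365 = €190.7260
Total = €1526.3753

€1526.38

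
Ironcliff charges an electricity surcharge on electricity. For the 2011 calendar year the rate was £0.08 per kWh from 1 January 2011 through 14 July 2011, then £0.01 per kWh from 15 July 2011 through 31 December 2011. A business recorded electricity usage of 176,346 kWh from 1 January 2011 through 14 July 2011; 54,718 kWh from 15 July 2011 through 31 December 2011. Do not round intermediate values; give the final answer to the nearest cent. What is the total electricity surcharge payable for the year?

1 January – 14 July 2011: 176,346 kWh at £0.08/kWh → £14,107.68
15 July – 31 December 2011: 54,718 kWh at £0.01/kWh → £547.18

£14,654.86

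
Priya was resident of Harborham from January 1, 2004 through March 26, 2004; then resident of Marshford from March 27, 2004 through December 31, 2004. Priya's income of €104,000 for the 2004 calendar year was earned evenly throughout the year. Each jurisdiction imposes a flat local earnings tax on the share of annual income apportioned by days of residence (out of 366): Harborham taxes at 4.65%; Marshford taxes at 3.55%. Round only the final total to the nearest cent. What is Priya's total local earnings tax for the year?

€3,960.81

Harborham, January 1 – March 26, 2004: 86 days → €104,000 × 4.65% × 86/366 = €1,136.3279
Marshford, March 27 – December 31, 2004: 280 days → €104,000 × 3.55% × 280/366 = €2,824.4809
Total = €3,960.8087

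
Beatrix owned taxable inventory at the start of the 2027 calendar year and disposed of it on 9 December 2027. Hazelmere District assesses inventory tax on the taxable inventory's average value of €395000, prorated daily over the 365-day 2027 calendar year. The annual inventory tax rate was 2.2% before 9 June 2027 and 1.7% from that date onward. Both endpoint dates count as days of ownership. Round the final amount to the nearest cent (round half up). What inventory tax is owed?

1 January – 8 June 2027: 159 days at 2.2% → €395000 × 2.2% × 159/365 = €3785.5068
9 June – 9 December 2027: 184 days at 1.7% → €395000 × 1.7% × 184/365 = €3385.0959
Total = €7170.6027

€7170.60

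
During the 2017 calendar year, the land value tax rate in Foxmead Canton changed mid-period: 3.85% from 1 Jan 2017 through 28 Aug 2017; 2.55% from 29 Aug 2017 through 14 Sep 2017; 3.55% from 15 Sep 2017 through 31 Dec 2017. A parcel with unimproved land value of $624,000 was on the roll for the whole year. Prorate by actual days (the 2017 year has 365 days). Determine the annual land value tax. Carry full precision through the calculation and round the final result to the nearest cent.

$23,092.27

1 Jan – 28 Aug 2017: 240 days at 3.85% → $624,000 × 3.85% × 240/365 = $15,796.6027
29 Aug – 14 Sep 2017: 17 days at 2.55% → $624,000 × 2.55% × 17/365 = $741.1068
15 Sep – 31 Dec 2017: 108 days at 3.55% → $624,000 × 3.55% × 108/365 = $6,554.5644
Total = $23,092.2740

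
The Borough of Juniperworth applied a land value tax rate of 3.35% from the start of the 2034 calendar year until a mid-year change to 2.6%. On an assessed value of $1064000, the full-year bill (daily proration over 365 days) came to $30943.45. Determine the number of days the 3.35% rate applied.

150 days

Let d = days at the first rate; then 365 − d days at the second rate.
$1064000 × [3.35%·d + 2.6%·(365−d)] / 365 = $30943.45
Solving gives d = 150, so the new rate took effect on 31 May 2034.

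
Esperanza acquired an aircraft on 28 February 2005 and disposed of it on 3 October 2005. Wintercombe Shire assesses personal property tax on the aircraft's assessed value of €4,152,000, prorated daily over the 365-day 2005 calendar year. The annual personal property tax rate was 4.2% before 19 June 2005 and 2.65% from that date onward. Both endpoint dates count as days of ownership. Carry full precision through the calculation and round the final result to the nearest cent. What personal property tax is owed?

28 February – 18 June 2005: 111 days at 4.2% → €4,152,000 × 4.2% × 111/365 = €53,031.8466
19 June – 3 October 2005: 107 days at 2.65% → €4,152,000 × 2.65% × 107/365 = €32,254.7836
Total = €85,286.6301

€85,286.63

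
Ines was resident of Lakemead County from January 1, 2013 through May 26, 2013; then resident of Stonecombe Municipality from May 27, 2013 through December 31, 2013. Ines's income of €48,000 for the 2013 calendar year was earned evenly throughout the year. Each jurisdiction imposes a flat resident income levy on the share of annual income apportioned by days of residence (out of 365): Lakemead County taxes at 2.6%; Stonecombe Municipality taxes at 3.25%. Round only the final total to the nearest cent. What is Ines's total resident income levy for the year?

Lakemead County, January 1 – May 26, 2013: 146 days → €48,000 × 2.6% × 146/365 = €499.2000
Stonecombe Municipality, May 27 – December 31, 2013: 219 days → €48,000 × 3.25% × 219/365 = €936.0000
Total = €1,435.2000

€1,435.20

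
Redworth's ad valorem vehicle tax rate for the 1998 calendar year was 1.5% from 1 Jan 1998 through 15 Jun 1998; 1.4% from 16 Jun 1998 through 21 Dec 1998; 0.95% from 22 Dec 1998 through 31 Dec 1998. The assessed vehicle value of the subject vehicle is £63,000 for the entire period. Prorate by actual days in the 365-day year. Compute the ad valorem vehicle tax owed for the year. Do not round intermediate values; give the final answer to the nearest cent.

£902.88

1 Jan – 15 Jun 1998: 166 days at 1.5% → £63,000 × 1.5% × 166/365 = £429.7808
16 Jun – 21 Dec 1998: 189 days at 1.4% → £63,000 × 1.4% × 189/365 = £456.7068
22 Dec – 31 Dec 1998: 10 days at 0.95% → £63,000 × 0.95% × 10/365 = £16.3973
Total = £902.8849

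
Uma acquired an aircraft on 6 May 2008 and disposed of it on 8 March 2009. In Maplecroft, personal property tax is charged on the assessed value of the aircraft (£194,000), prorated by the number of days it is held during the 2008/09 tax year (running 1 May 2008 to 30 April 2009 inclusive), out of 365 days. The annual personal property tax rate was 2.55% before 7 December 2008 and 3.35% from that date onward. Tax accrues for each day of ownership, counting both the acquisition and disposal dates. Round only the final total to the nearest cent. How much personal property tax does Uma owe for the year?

£4,552.09

6 May – 6 December 2008: 215 days at 2.55% → £194,000 × 2.55% × 215/365 = £2,913.9863
7 December 2008 – 8 March 2009: 92 days at 3.35% → £194,000 × 3.35% × 92/365 = £1,638.1041
Total = £4,552.0904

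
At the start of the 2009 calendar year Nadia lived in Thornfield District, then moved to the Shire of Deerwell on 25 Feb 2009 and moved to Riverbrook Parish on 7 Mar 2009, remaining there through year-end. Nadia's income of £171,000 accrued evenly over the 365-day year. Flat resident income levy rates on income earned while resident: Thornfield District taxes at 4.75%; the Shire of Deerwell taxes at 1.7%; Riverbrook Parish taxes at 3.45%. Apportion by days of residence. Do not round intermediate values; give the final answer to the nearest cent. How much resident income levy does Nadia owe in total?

£6,152.49

Thornfield District, 1 Jan – 24 Feb 2009: 55 days → £171,000 × 4.75% × 55/365 = £1,223.9384
The Shire of Deerwell, 25 Feb – 6 Mar 2009: 10 days → £171,000 × 1.7% × 10/365 = £79.6438
Riverbrook Parish, 7 Mar – 31 Dec 2009: 300 days → £171,000 × 3.45% × 300/365 = £4,848.9041
Total = £6,152.4863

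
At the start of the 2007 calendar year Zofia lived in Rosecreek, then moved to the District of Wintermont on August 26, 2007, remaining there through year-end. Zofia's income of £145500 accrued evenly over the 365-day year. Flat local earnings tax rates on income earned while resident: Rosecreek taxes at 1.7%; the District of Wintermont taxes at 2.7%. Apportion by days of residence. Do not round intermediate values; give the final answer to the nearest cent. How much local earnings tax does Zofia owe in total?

Rosecreek, January 1 – August 25, 2007: 237 days → £145500 × 1.7% × 237/365 = £1606.0808
The District of Wintermont, August 26 – December 31, 2007: 128 days → £145500 × 2.7% × 128/365 = £1377.6658
Total = £2983.7466

£2983.75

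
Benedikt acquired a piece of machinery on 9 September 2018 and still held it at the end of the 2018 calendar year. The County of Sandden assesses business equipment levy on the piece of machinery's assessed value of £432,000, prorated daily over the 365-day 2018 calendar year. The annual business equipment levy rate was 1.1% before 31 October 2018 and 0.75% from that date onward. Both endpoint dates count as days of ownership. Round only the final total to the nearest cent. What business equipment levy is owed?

£1,227.35

9 September – 30 October 2018: 52 days at 1.1% → £432,000 × 1.1% × 52/365 = £676.9973
31 October – 31 December 2018: 62 days at 0.75% → £432,000 × 0.75% × 62/365 = £550.3562
Total = £1,227.3534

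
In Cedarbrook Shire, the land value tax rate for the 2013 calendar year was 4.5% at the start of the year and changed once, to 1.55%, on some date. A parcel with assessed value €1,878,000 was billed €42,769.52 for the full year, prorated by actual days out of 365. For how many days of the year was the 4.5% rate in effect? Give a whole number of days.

Let d = days at the first rate; then 365 − d days at the second rate.
€1,878,000 × [4.5%·d + 1.55%·(365−d)] / 365 = €42,769.52
Solving gives d = 90, so the new rate took effect on 1 Apr 2013.

90 days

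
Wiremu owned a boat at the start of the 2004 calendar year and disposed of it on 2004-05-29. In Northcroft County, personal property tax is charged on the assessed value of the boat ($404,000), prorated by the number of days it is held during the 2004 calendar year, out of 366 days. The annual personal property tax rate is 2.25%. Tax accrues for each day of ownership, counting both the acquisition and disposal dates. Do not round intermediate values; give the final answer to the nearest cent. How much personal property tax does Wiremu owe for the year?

$3,725.41

Days held (2004-01-01 to 2004-05-29): 150 out of 366
Tax = $404,000 × 2.25% × 150/366 = $3,725.4098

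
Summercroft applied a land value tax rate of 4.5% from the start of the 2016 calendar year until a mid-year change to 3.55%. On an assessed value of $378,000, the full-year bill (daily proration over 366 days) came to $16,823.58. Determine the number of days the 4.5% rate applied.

347 days

Let d = days at the first rate; then 366 − d days at the second rate.
$378,000 × [4.5%·d + 3.55%·(366−d)] / 366 = $16,823.58
Solving gives d = 347, so the new rate took effect on 13 Dec 2016.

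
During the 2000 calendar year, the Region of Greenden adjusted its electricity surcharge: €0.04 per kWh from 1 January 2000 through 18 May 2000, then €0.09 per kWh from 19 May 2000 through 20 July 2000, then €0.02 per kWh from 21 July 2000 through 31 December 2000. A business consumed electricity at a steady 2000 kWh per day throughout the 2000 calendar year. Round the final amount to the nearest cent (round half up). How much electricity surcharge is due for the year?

€29,020.00

1 January – 18 May 2000: 139 days × 2000 kWh/day = 278,000 kWh at €0.04/kWh → €11,120.00
19 May – 20 July 2000: 63 days × 2000 kWh/day = 126,000 kWh at €0.09/kWh → €11,340.00
21 July – 31 December 2000: 164 days × 2000 kWh/day = 328,000 kWh at €0.02/kWh → €6,560.00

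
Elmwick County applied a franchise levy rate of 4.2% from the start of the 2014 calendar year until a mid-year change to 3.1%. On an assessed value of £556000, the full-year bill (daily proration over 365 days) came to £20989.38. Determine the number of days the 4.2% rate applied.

224 days

Let d = days at the first rate; then 365 − d days at the second rate.
£556000 × [4.2%·d + 3.1%·(365−d)] / 365 = £20989.38
Solving gives d = 224, so the new rate took effect on 13 August 2014.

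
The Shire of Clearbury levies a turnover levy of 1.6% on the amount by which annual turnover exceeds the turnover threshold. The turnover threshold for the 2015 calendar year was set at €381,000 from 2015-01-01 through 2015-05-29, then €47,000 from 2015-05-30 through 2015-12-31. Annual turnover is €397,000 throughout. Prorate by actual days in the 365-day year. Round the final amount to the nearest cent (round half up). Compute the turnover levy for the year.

2015-01-01 to 2015-05-29: 149 days, exemption €381,000 → (€397,000 − €381,000) × 1.6% × 149/365 = €104.5041
2015-05-30 to 2015-12-31: 216 days, exemption €47,000 → (€397,000 − €47,000) × 1.6% × 216/365 = €3,313.9726
Total = €3,418.4767

€3,418.48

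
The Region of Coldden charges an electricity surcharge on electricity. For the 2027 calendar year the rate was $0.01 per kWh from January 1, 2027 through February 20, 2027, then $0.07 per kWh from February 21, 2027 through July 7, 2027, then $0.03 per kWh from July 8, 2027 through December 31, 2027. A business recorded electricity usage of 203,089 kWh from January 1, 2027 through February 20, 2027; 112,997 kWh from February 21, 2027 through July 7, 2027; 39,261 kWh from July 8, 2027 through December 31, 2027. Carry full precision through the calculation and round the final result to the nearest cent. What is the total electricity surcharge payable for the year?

$11,118.51

January 1 – February 20, 2027: 203,089 kWh at $0.01/kWh → $2,030.89
February 21 – July 7, 2027: 112,997 kWh at $0.07/kWh → $7,909.79
July 8 – December 31, 2027: 39,261 kWh at $0.03/kWh → $1,177.83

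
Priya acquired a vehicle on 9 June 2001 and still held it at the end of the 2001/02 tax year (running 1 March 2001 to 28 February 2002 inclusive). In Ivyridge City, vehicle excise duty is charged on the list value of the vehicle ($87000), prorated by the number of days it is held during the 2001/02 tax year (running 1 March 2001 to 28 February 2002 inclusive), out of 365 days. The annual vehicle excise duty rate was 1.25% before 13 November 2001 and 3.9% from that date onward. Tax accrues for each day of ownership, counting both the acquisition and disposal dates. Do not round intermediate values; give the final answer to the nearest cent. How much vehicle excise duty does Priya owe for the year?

9 June – 12 November 2001: 157 days at 1.25% → $87000 × 1.25% × 157/365 = $467.7740
13 November 2001 – 28 February 2002: 108 days at 3.9% → $87000 × 3.9% × 108/365 = $1003.9562
Total = $1471.7301

$1471.73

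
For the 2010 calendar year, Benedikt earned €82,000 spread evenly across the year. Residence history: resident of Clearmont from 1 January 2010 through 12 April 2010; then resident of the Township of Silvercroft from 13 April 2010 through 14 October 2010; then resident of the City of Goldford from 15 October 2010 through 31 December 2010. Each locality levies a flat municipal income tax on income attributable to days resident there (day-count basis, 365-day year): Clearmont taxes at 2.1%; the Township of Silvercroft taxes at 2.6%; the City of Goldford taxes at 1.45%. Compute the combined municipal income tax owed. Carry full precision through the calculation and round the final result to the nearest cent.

€1,815.91

Clearmont, 1 January – 12 April 2010: 102 days → €82,000 × 2.1% × 102/365 = €481.2164
The Township of Silvercroft, 13 April – 14 October 2010: 185 days → €82,000 × 2.6% × 185/365 = €1,080.6027
The City of Goldford, 15 October – 31 December 2010: 78 days → €82,000 × 1.45% × 78/365 = €254.0877
Total = €1,815.9068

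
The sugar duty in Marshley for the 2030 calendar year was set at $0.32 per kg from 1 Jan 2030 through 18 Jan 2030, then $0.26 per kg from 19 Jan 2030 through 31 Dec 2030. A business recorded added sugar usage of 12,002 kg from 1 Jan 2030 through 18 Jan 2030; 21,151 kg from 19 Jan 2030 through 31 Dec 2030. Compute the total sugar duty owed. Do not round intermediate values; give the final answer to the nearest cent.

1 Jan – 18 Jan 2030: 12,002 kg at $0.32/kg → $3,840.64
19 Jan – 31 Dec 2030: 21,151 kg at $0.26/kg → $5,499.26

$9,339.90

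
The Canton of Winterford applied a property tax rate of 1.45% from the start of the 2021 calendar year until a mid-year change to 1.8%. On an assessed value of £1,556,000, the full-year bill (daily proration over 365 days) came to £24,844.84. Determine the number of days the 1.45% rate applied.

Let d = days at the first rate; then 365 − d days at the second rate.
£1,556,000 × [1.45%·d + 1.8%·(365−d)] / 365 = £24,844.84
Solving gives d = 212, so the new rate took effect on 1 August 2021.

212 days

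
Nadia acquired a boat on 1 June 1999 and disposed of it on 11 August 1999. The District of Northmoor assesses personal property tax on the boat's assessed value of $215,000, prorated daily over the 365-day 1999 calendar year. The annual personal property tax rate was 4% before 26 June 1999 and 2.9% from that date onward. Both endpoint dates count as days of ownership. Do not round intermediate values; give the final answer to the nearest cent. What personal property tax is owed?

1 June – 25 June 1999: 25 days at 4% → $215,000 × 4% × 25/365 = $589.0411
26 June – 11 August 1999: 47 days at 2.9% → $215,000 × 2.9% × 47/365 = $802.8630
Total = $1,391.9041

$1,391.90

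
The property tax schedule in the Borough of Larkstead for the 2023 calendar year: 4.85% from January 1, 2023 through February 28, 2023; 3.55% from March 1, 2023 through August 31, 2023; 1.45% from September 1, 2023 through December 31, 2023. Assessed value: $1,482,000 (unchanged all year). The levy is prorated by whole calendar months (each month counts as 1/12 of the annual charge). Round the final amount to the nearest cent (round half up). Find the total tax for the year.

January 1 – February 28, 2023: 2 months at 4.85% → $1,482,000 × 4.85% × 2/12 = $11,979.5000
March 1 – August 31, 2023: 6 months at 3.55% → $1,482,000 × 3.55% × 6/12 = $26,305.5000
September 1 – December 31, 2023: 4 months at 1.45% → $1,482,000 × 1.45% × 4/12 = $7,163.0000
Total = $45,448.0000

$45,448.00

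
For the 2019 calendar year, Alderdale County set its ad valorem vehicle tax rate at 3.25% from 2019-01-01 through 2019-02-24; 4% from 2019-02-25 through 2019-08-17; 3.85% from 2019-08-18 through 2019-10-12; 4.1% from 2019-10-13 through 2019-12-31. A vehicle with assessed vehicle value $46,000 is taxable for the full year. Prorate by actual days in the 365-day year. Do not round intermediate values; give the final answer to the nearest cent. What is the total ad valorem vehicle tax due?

2019-01-01 to 2019-02-24: 55 days at 3.25% → $46,000 × 3.25% × 55/365 = $225.2740
2019-02-25 to 2019-08-17: 174 days at 4% → $46,000 × 4% × 174/365 = $877.1507
2019-08-18 to 2019-10-12: 56 days at 3.85% → $46,000 × 3.85% × 56/365 = $271.7151
2019-10-13 to 2019-12-31: 80 days at 4.1% → $46,000 × 4.1% × 80/365 = $413.3699
Total = $1,787.5096

$1,787.51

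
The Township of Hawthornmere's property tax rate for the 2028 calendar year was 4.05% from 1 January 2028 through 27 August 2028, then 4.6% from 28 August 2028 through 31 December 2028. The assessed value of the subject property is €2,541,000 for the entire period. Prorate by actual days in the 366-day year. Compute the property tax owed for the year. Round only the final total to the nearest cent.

1 January – 27 August 2028: 240 days at 4.05% → €2,541,000 × 4.05% × 240/366 = €67,482.2951
28 August – 31 December 2028: 126 days at 4.6% → €2,541,000 × 4.6% × 126/366 = €40,239.4426
Total = €107,721.7377

€107,721.74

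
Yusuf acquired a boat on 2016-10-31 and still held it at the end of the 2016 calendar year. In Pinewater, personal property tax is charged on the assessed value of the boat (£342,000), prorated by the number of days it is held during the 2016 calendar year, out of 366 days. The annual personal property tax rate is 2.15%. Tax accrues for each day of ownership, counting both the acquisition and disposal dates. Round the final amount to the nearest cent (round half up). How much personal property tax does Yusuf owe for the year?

£1,245.59

Days held (2016-10-31 to 2016-12-31): 62 out of 366
Tax = £342,000 × 2.15% × 62/366 = £1,245.5902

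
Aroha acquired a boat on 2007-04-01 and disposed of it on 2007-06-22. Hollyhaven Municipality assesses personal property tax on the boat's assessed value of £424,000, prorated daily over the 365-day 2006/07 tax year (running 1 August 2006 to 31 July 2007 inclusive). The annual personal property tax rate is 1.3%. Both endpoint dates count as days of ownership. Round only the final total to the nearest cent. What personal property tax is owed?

Days held (2007-04-01 to 2007-06-22): 83 out of 365
Tax = £424,000 × 1.3% × 83/365 = £1,253.4137

£1,253.41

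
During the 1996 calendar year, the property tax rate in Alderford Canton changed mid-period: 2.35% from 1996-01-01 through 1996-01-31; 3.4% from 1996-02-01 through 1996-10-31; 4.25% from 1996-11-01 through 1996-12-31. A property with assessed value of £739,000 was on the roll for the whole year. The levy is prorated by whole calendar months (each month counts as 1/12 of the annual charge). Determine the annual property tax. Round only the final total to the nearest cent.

£25,526.29

1996-01-01 to 1996-01-31: 1 month at 2.35% → £739,000 × 2.35% × 1/12 = £1,447.2083
1996-02-01 to 1996-10-31: 9 months at 3.4% → £739,000 × 3.4% × 9/12 = £18,844.5000
1996-11-01 to 1996-12-31: 2 months at 4.25% → £739,000 × 4.25% × 2/12 = £5,234.5833
Total = £25,526.2917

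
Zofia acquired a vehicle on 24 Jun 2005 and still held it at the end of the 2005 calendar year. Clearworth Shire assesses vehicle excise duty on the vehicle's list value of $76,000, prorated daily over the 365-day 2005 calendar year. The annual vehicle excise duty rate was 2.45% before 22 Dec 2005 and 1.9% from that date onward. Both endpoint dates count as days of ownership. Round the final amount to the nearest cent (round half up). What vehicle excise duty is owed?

$962.91

24 Jun – 21 Dec 2005: 181 days at 2.45% → $76,000 × 2.45% × 181/365 = $923.3479
22 Dec – 31 Dec 2005: 10 days at 1.9% → $76,000 × 1.9% × 10/365 = $39.5616
Total = $962.9096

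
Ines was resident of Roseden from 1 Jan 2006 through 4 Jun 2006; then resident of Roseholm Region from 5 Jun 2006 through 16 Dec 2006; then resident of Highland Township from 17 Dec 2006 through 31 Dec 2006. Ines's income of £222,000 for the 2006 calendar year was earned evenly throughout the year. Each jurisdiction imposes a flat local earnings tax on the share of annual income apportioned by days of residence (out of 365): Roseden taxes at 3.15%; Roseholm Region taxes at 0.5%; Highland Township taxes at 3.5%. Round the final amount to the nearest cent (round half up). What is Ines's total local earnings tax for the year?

£3,881.96

Roseden, 1 Jan – 4 Jun 2006: 155 days → £222,000 × 3.15% × 155/365 = £2,969.6301
Roseholm Region, 5 Jun – 16 Dec 2006: 195 days → £222,000 × 0.5% × 195/365 = £593.0137
Highland Township, 17 Dec – 31 Dec 2006: 15 days → £222,000 × 3.5% × 15/365 = £319.3151
Total = £3,881.9589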